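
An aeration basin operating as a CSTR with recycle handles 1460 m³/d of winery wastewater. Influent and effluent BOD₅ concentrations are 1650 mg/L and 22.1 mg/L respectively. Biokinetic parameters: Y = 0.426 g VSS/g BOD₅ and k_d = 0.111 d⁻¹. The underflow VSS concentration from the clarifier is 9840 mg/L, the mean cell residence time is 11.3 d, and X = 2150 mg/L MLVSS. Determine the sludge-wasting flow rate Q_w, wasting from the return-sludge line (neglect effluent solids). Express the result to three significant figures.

Q_w ≈ 45.6 m³/d

Rearranging the biomass balance for a CMAS with decay, V = Y·Q·ΔS·θ_c / [X·(1+k_d θ_c)] = 0.426 × 1460 × (1650 − 22.1) × 11.3 / [2150 × (1 + 0.111 × 11.3)] = 1.14×10^7 / 4847 = 2361 m³.
Q_w = (V·X)/(θ_c X_r) = 2361 × 2150 / (11.3 × 9840) = 45.64 m³/d.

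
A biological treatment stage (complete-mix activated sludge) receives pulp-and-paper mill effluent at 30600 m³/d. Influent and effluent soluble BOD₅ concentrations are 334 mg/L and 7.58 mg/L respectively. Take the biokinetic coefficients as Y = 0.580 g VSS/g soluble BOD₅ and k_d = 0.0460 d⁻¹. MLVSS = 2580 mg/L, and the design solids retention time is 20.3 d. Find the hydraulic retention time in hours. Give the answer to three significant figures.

Rearranging the biomass balance for a CMAS with decay, V = Y·Q·ΔS·θ_c / [X·(1+k_d θ_c)] = 0.580 × 30600 × (334 − 7.58) × 20.3 / [2580 × (1 + 0.0460 × 20.3)] = 1.18×10^8 / 4989 = 23572 m³.
Hydraulic retention time τ = V/Q = 23572 / 30600 = 0.7703 d = 18.49 h.

τ ≈ 18.5 h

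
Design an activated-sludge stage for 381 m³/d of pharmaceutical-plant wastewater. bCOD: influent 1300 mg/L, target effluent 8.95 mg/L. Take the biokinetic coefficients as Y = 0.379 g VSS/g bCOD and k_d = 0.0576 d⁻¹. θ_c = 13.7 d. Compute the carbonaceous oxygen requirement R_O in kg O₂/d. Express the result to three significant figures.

R_O ≈ 344 kg O₂/d

The observed yield is Y_obs = Y/(1 + k_d·θ_c) = 0.379 / (1 + 0.0576 × 13.7) = 0.379 / 1.789 = 0.2118 g VSS per g bCOD removed.
Substrate removed = Q·(S₀ − S) = 381 m³/d × (1300 − 8.95) g/m³ = 4.92×10^5 g/d = 491.9 kg/d.
P_X = Y_obs·Q·(S₀ − S) = 0.2118 × 491.9 = 104.2 kg VSS/d.
Carbonaceous O₂ demand = substrate oxidised − cell-mass equivalent = 491.9 − 1.42 × 104.2 = 343.9 kg O₂/d.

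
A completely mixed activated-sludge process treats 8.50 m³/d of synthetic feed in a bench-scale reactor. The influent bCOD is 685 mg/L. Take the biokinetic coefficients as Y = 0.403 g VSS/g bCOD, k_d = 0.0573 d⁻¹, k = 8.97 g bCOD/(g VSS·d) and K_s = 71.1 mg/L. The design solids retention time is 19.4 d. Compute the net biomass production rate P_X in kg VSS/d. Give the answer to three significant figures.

P_X ≈ 1.11 kg VSS/d

Effluent substrate depends only on kinetics and SRT: S = K_s(1 + k_d θ_c) / [θ_c(Yk − k_d) − 1] = 71.1 × (1 + 0.0573 × 19.4) / [19.4 × (0.403 × 8.97 − 0.0573) − 1] = 150.1 / 68.02 = 2.207 mg/L.
Y_obs = Y / (1 + k_d θ_c) = 0.403 / (1 + 0.0573 × 19.4) = 0.403 / 2.112 = 0.1908.
Substrate removed = Q·(S₀ − S) = 8.50 m³/d × (685 − 2.21) g/m³ = 5.8×10^3 g/d = 5.804 kg/d.
Net biomass production P_X = Y_obs × Q·(S₀ − S) = 0.1908 × 5.804 = 1.108 kg VSS/d.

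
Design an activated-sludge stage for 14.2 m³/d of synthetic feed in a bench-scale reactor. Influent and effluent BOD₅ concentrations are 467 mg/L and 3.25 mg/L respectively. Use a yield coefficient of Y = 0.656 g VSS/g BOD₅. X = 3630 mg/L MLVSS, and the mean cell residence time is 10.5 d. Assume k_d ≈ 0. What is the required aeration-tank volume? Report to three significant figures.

V ≈ 12.5 m³

V·X = Y·Q·ΔS·θ_c gives V = 0.656 × 14.2 × (467 − 3.25) × 10.5 / 3630 = 12.50 m³.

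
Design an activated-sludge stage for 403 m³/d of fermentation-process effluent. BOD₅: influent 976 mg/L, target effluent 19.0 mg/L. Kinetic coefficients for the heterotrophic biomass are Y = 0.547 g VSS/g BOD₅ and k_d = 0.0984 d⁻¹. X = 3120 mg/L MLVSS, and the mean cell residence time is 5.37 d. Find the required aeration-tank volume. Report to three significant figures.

V ≈ 238 m³

Rearranging the biomass balance for a CMAS with decay, V = Y·Q·ΔS·θ_c / [X·(1+k_d θ_c)] = 0.547 × 403 × (976 − 19.0) × 5.37 / [3120 × (1 + 0.0984 × 5.37)] = 1.13×10^6 / 4769 = 237.6 m³.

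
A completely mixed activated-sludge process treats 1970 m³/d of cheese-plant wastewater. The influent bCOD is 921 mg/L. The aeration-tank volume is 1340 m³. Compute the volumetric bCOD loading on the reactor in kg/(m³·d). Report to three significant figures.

L_v ≈ 1.35 kg bCOD/(m³·d)

L_v = Q S₀ / V = 1970 × 921 × 10⁻³ / 1340 = 1.354 kg/(m³·d).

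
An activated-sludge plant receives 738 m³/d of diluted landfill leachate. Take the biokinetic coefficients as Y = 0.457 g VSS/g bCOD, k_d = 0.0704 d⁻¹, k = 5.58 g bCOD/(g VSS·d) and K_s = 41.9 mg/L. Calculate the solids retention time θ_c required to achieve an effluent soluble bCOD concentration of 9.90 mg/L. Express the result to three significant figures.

From 1/θ_c = Y·k·S/(K_s + S) − k_d: Y·k·S/(K_s+S) = 0.457 × 5.58 × 9.90 / (41.9 + 9.90) = 0.4874 d⁻¹.
θ_c = 1/(μ − k_d) = 1/(0.4874 − 0.0704) = 1/0.4170 = 2.398 d.

θ_c ≈ 2.40 d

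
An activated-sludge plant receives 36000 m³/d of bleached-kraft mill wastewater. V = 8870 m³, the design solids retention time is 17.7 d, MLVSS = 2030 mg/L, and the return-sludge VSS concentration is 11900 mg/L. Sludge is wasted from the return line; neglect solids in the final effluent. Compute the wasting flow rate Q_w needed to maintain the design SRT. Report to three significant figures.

Q_w ≈ 85.5 m³/d

Wasting from the return line (neglecting effluent solids): Q_w = V·X / (θ_c·X_r) = 8870 × 2030 / (17.7 × 11900) = 85.49 m³/d.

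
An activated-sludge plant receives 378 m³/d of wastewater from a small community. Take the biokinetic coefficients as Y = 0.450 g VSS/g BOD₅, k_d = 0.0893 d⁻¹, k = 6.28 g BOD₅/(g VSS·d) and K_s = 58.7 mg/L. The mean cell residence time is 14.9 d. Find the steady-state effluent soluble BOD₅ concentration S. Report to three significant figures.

S ≈ 3.44 mg/L

Effluent substrate depends only on kinetics and SRT: S = K_s(1 + k_d θ_c) / [θ_c(Yk − k_d) − 1] = 58.7 × (1 + 0.0893 × 14.9) / [14.9 × (0.450 × 6.28 − 0.0893) − 1] = 136.8 / 39.78 = 3.439 mg/L.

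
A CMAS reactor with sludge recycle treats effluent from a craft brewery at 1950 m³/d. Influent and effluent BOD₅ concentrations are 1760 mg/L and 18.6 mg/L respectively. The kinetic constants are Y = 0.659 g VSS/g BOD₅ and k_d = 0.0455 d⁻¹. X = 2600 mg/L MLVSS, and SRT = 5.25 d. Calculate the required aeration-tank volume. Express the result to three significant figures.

V ≈ 3650 m³

From the SRT design equation V = Y Q (S₀−S) θ_c / [X (1 + k_d θ_c)] = 0.659 × 1950 × (1760 − 18.6) × 5.25 / [2600 × (1 + 0.0455 × 5.25)] = 1.17×10^7 / 3221 = 3647 m³.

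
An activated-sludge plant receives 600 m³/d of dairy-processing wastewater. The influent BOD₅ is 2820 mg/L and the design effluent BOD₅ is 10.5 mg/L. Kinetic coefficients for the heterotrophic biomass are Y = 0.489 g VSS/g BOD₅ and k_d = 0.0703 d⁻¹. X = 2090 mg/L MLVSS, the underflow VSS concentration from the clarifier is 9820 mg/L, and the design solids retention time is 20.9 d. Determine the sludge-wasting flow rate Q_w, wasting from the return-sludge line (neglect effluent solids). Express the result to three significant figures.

Q_w ≈ 34.0 m³/d

Steady-state biomass mass balance: V·X·(1 + k_d·θ_c) = Y·Q·(S₀ − S)·θ_c, so V = 0.489 × 600 × (2820 − 10.5) × 20.9 / [2090 × (1 + 0.0703 × 20.9)] = 1.72×10^7 / 5161 = 3338 m³.
Wasting from the return line (neglecting effluent solids): Q_w = V·X / (θ_c·X_r) = 3338 × 2090 / (20.9 × 9820) = 33.99 m³/d.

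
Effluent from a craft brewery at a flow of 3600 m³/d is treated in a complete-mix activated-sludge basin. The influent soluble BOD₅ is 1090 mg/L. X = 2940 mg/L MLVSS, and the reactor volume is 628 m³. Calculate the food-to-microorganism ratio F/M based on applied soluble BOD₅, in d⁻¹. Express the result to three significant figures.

F/M = applied load / biomass = Q·S₀/(V·X) = 3600 × 1090 / (628.0 × 2940) = 2.125 d⁻¹.

F/M ≈ 2.13 d⁻¹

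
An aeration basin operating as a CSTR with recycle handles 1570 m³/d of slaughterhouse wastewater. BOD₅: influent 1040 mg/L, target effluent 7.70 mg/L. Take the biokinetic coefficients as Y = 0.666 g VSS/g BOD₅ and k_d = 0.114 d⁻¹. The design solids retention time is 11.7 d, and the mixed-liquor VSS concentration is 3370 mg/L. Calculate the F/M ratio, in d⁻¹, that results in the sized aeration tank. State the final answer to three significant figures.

F/M ≈ 0.302 d⁻¹

From the SRT design equation V = Y Q (S₀−S) θ_c / [X (1 + k_d θ_c)] = 0.666 × 1570 × (1040 − 7.70) × 11.7 / [3370 × (1 + 0.114 × 11.7)] = 1.26×10^7 / 7865 = 1606 m³.
F/M = applied load / biomass = Q·S₀/(V·X) = 1570 × 1040 / (1606 × 3370) = 0.3017 d⁻¹.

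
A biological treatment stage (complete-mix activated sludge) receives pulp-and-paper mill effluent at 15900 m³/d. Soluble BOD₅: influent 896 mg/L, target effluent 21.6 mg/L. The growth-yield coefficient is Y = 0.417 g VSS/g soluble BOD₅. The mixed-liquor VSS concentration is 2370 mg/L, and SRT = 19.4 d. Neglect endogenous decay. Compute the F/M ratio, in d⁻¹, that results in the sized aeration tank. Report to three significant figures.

With k_d = 0 the design equation reduces to V = Y Q (S₀−S) θ_c / X = 0.417 × 15900 × (896 − 21.6) × 19.4 / 2370 = 47457 m³.
F/M = applied load / biomass = Q·S₀/(V·X) = 15900 × 896 / (47457 × 2370) = 0.1267 d⁻¹.

F/M ≈ 0.127 d⁻¹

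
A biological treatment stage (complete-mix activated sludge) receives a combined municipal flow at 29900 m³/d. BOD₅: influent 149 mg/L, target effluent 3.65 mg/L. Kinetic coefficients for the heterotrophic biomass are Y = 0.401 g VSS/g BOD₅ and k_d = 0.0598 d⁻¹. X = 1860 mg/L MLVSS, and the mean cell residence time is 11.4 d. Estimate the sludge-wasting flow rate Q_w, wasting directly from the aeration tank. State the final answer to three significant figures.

Steady-state biomass mass balance: V·X·(1 + k_d·θ_c) = Y·Q·(S₀ − S)·θ_c, so V = 0.401 × 29900 × (149 − 3.65) × 11.4 / [1860 × (1 + 0.0598 × 11.4)] = 1.99×10^7 / 3128 = 6351 m³.
Wasting from the aeration tank: Q_w = V / θ_c = 6351 / 11.4 = 557.1 m³/d.

Q_w ≈ 557 m³/d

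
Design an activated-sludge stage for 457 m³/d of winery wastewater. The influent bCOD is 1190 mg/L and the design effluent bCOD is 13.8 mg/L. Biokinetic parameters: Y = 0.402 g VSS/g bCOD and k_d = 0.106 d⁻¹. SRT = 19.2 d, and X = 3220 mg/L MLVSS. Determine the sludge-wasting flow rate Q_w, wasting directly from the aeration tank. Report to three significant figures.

Q_w ≈ 22.1 m³/d

Rearranging the biomass balance for a CMAS with decay, V = Y·Q·ΔS·θ_c / [X·(1+k_d θ_c)] = 0.402 × 457 × (1190 − 13.8) × 19.2 / [3220 × (1 + 0.106 × 19.2)] = 4.15×10^6 / 9773 = 424.5 m³.
With mixed-liquor wasting, θ_c = V/Q_w, so Q_w = V/θ_c = 424.5/19.2 = 22.11 m³/d.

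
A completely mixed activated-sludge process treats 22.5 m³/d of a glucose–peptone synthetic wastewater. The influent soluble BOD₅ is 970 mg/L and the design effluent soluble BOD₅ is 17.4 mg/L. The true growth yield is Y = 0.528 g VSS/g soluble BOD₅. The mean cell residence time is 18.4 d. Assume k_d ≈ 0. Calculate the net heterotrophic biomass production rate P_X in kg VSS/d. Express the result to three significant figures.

No decay correction is needed, so Y_obs = Y = 0.528.
ΔS = 970 − 17.4 = 952.6 mg/L, so the substrate removal rate is 22.5 × 952.6/1000 = 21.43 kg soluble BOD₅/d.
P_X = Y_obs · Q(S₀ − S) = 0.5280 × 21.43 = 11.32 kg VSS/d.

P_X ≈ 11.3 kg VSS/d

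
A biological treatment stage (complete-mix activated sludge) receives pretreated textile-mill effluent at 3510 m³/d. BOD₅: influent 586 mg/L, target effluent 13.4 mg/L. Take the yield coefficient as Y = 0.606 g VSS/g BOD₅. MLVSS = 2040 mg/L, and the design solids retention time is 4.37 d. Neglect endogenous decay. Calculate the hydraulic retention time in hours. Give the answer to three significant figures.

Biomass mass balance (decay neglected): V·X = Y·Q·(S₀ − S)·θ_c, so V = 0.606 × 3510 × (586 − 13.4) × 4.37 / 2040 = 2609 m³.
Hydraulic retention time τ = V/Q = 2609 / 3510 = 0.7433 d = 17.84 h.

τ ≈ 17.8 h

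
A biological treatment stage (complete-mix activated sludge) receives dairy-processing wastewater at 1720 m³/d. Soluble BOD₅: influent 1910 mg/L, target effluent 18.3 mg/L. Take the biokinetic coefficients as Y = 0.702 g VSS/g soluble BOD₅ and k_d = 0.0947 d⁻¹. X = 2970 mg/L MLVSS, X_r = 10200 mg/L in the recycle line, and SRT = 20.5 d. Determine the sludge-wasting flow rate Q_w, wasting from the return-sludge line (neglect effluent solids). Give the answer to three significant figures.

Q_w ≈ 76.1 m³/d

From the SRT design equation V = Y Q (S₀−S) θ_c / [X (1 + k_d θ_c)] = 0.702 × 1720 × (1910 − 18.3) × 20.5 / [2970 × (1 + 0.0947 × 20.5)] = 4.68×10^7 / 8736 = 5360 m³.
θ_c = V·X/(Q_w·X_r) when wasting from the recycle, so Q_w = V·X/(θ_c·X_r) = 5360 × 2970 / (20.5 × 10200) = 76.13 m³/d.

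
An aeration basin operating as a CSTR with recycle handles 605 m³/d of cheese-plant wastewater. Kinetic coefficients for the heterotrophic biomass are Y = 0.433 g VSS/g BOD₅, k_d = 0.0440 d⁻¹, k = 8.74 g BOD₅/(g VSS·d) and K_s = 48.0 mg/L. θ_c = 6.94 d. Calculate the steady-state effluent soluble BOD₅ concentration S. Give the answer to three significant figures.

For a completely mixed reactor with recycle the Lawrence–McCarty relation gives S = K_s·(1 + k_d·θ_c) / [θ_c·(Y·k − k_d) − 1] = 48.0 × (1 + 0.0440 × 6.94) / [6.94 × (0.433 × 8.74 − 0.0440) − 1] = 62.66 / 24.96 = 2.510 mg/L.

S ≈ 2.51 mg/L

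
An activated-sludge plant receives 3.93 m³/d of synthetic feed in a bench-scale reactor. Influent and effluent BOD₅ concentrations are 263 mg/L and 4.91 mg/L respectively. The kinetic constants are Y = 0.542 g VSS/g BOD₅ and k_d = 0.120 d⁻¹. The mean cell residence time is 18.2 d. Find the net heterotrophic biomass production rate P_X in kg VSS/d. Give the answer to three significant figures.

P_X ≈ 0.173 kg VSS/d

Y_obs = Y / (1 + k_d θ_c) = 0.542 / (1 + 0.120 × 18.2) = 0.542 / 3.184 = 0.1702.
ΔS = 263 − 4.91 = 258.1 mg/L, so the substrate removal rate is 3.93 × 258.1/1000 = 1.014 kg BOD₅/d.
Biomass produced: P_X = Y_obs·Q·ΔS = 0.1702 × 1.014 ≈ 0.1727 kg VSS/d.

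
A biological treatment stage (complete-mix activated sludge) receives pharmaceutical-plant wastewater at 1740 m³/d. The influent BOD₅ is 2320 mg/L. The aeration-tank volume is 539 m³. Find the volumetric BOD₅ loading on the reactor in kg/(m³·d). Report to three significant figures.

L_v = Q S₀ / V = 1740 × 2320 × 10⁻³ / 539.0 = 7.489 kg/(m³·d).

L_v ≈ 7.49 kg BOD₅/(m³·d)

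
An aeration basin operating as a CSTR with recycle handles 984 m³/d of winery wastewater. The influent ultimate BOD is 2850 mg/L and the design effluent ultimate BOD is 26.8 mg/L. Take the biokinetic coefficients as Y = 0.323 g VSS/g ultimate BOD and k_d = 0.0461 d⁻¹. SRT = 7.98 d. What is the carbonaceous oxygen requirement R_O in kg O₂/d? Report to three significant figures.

Observed yield with endogenous decay: Y_obs = Y / (1 + k_d·θ_c) = 0.323 / (1 + 0.0461 × 7.98) = 0.323 / 1.368 = 0.2361 g VSS/g ultimate BOD.
ΔS = 2850 − 26.8 = 2823 mg/L, so the substrate removal rate is 984 × 2823/1000 = 2778 kg ultimate BOD/d.
P_X = Y_obs·Q·(S₀ − S) = 0.2361 × 2778 = 656.0 kg VSS/d.
Carbonaceous O₂ demand = substrate oxidised − cell-mass equivalent = 2778 − 1.42 × 656.0 = 1847 kg O₂/d.

R_O ≈ 1850 kg O₂/d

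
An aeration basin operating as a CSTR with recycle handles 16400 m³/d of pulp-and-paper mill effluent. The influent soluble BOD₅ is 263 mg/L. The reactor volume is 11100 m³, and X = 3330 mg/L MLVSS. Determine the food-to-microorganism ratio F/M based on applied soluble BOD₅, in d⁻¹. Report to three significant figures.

F/M ≈ 0.117 d⁻¹

F/M = applied load / biomass = Q·S₀/(V·X) = 16400 × 263 / (11100 × 3330) = 0.1167 d⁻¹.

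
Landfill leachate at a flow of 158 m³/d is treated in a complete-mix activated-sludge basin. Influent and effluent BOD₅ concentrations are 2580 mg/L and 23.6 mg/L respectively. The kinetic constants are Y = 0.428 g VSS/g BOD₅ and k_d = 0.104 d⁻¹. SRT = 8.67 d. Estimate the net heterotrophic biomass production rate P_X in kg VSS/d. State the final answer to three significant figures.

P_X ≈ 90.9 kg VSS/d

Observed yield with endogenous decay: Y_obs = Y / (1 + k_d·θ_c) = 0.428 / (1 + 0.104 × 8.67) = 0.428 / 1.902 = 0.2251 g VSS/g BOD₅.
Q·(S₀ − S) = 158 × (2580 − 23.6) × 10⁻³ = 403.9 kg/d removed.
P_X = Y_obs · Q(S₀ − S) = 0.2251 × 403.9 = 90.91 kg VSS/d.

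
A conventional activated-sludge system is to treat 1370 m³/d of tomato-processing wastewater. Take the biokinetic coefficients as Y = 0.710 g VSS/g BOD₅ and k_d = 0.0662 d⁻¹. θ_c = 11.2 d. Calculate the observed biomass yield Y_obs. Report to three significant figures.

Y_obs = Y / (1 + k_d θ_c) = 0.710 / (1 + 0.0662 × 11.2) = 0.710 / 1.741 = 0.4077.

Y_obs ≈ 0.408 g VSS/g BOD₅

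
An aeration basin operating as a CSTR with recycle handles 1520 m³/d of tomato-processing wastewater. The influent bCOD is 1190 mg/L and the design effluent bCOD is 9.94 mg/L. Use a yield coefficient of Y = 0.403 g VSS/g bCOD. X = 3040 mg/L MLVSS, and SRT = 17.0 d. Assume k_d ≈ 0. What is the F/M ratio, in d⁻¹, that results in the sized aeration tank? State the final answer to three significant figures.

F/M ≈ 0.147 d⁻¹

With k_d = 0 the design equation reduces to V = Y Q (S₀−S) θ_c / X = 0.403 × 1520 × (1190 − 9.94) × 17.0 / 3040 = 4042 m³.
Food-to-microorganism ratio F/M = Q S₀ / (V X) = 1520 × 1190 / (4042 × 3040) = 0.1472 d⁻¹.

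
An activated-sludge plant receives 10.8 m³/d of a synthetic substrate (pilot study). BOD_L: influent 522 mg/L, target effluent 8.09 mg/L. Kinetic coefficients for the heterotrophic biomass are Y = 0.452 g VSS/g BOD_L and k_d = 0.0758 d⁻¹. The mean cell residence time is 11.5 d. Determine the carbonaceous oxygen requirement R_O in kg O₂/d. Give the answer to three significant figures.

The observed yield is Y_obs = Y/(1 + k_d·θ_c) = 0.452 / (1 + 0.0758 × 11.5) = 0.452 / 1.872 = 0.2415 g VSS per g BOD_L removed.
Substrate removed = Q·(S₀ − S) = 10.8 m³/d × (522 − 8.09) g/m³ = 5.55×10^3 g/d = 5.550 kg/d.
P_X = Y_obs·Q·(S₀ − S) = 0.2415 × 5.550 = 1.340 kg VSS/d.
R_O = Q·(S₀ − S) − 1.42·P_X = 5.550 − 1.42 × 1.340 = 3.647 kg O₂/d.

R_O ≈ 3.65 kg O₂/d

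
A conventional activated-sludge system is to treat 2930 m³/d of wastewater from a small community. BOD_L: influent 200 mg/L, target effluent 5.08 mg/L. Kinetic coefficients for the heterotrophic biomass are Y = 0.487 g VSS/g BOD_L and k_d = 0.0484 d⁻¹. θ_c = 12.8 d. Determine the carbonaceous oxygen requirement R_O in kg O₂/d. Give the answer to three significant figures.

Y_obs = Y / (1 + k_d θ_c) = 0.487 / (1 + 0.0484 × 12.8) = 0.487 / 1.620 = 0.3007.
Mass of BOD_L removed per day: Q(S₀ − S) = 2930 × 194.9 g/m³ = 571.1 kg/d.
Biomass synthesised: P_X = Y_obs × 571.1 = 171.7 kg VSS/d.
R_O = Q·ΔS − 1.42 P_X = 571.1 − 243.9 = 327.2 kg O₂/d.

R_O ≈ 327 kg O₂/d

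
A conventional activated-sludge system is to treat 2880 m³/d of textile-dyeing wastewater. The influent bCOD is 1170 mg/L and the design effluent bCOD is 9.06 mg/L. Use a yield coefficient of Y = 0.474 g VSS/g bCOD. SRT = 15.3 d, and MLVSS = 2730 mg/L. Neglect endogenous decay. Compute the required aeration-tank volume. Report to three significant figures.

V·X = Y·Q·ΔS·θ_c gives V = 0.474 × 2880 × (1170 − 9.06) × 15.3 / 2730 = 8882 m³.

V ≈ 8880 m³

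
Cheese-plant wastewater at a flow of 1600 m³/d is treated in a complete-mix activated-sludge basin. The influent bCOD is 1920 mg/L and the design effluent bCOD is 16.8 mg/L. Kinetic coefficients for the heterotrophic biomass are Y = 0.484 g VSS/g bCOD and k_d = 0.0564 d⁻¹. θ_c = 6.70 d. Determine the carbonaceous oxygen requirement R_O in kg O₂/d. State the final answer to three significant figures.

Y_obs = Y / (1 + k_d θ_c) = 0.484 / (1 + 0.0564 × 6.70) = 0.484 / 1.378 = 0.3513.
Substrate removed = Q·(S₀ − S) = 1600 m³/d × (1920 − 16.8) g/m³ = 3.05×10^6 g/d = 3045 kg/d.
Net sludge production P_X = 0.3513 × 3045 = 1070 kg VSS/d.
Carbonaceous O₂ demand = substrate oxidised − cell-mass equivalent = 3045 − 1.42 × 1070 = 1526 kg O₂/d.

R_O ≈ 1530 kg O₂/d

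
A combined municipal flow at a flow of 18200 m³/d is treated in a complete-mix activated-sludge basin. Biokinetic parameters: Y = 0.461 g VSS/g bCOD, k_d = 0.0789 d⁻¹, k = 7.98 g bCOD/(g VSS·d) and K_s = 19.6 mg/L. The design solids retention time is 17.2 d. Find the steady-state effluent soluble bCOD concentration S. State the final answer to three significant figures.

From the Monod/SRT balance for a CMAS, S = K_s·(1+k_d θ_c)/[θ_c·(Y k − k_d) − 1] = 19.6 × (1 + 0.0789 × 17.2) / [17.2 × (0.461 × 7.98 − 0.0789) − 1] = 46.20 / 60.92 = 0.7584 mg/L.

S ≈ 0.758 mg/L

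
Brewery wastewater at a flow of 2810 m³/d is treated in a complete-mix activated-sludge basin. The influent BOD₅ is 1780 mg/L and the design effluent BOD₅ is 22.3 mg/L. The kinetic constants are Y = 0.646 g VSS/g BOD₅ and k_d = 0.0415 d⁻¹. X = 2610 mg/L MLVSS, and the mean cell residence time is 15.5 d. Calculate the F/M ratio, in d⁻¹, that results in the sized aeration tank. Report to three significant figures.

From the SRT design equation V = Y Q (S₀−S) θ_c / [X (1 + k_d θ_c)] = 0.646 × 2810 × (1780 − 22.3) × 15.5 / [2610 × (1 + 0.0415 × 15.5)] = 4.95×10^7 / 4289 = 11531 m³.
Food-to-microorganism ratio F/M = Q S₀ / (V X) = 2810 × 1780 / (11531 × 2610) = 0.1662 d⁻¹.

F/M ≈ 0.166 d⁻¹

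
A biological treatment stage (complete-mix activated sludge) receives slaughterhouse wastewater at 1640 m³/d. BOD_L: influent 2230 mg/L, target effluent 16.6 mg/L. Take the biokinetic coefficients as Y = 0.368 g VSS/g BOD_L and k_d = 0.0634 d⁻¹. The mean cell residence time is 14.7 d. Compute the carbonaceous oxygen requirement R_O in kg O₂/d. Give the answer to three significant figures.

Correct the yield for decay: Y_obs = Y/(1 + k_d θ_c) = 0.368 / (1 + 0.0634 × 14.7) = 0.368 / 1.932 = 0.1905.
Mass of BOD_L removed per day: Q(S₀ − S) = 1640 × 2213 g/m³ = 3630 kg/d.
Biomass synthesised: P_X = Y_obs × 3630 = 691.4 kg VSS/d.
Carbonaceous O₂ demand = substrate oxidised − cell-mass equivalent = 3630 − 1.42 × 691.4 = 2648 kg O₂/d.

R_O ≈ 2650 kg O₂/d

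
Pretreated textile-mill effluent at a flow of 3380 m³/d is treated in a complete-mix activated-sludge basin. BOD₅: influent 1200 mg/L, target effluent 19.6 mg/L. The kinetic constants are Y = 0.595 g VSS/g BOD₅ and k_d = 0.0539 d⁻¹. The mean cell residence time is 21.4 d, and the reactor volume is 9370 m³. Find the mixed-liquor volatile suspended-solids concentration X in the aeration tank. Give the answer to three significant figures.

Solving the biomass balance for X: X = Y Q (S₀−S) θ_c / [V (1+k_d θ_c)] = 0.595 × 3380 × (1200 − 19.6) × 21.4 / [9370 × (1 + 0.0539 × 21.4)] = 2518 mg/L.

X ≈ 2520 mg/L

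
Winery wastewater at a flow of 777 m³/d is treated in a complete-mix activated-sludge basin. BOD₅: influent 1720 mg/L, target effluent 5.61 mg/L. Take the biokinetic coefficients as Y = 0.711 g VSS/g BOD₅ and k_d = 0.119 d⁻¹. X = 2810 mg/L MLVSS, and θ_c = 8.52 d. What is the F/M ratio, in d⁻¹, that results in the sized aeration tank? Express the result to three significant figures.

Steady-state biomass mass balance: V·X·(1 + k_d·θ_c) = Y·Q·(S₀ − S)·θ_c, so V = 0.711 × 777 × (1720 − 5.61) × 8.52 / [2810 × (1 + 0.119 × 8.52)] = 8.07×10^6 / 5659 = 1426 m³.
Food-to-microorganism ratio F/M = Q S₀ / (V X) = 777 × 1720 / (1426 × 2810) = 0.3335 d⁻¹.

F/M ≈ 0.334 d⁻¹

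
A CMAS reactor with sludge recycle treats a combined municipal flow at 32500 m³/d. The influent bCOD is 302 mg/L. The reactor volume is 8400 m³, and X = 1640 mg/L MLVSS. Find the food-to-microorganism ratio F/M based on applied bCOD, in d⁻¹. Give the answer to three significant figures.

F/M ≈ 0.712 d⁻¹

F/M = Q·S₀ / (V·X) = 32500 × 302 / (8400 × 1640) = 0.7125 g bCOD·(g VSS·d)⁻¹.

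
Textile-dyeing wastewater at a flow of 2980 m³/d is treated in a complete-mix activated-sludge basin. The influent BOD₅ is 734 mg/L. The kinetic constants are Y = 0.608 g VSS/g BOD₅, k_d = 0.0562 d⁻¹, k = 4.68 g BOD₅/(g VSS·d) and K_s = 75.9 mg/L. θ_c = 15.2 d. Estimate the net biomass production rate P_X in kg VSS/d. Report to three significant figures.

P_X ≈ 714 kg VSS/d

For a completely mixed reactor with recycle the Lawrence–McCarty relation gives S = K_s·(1 + k_d·θ_c) / [θ_c·(Y·k − k_d) − 1] = 75.9 × (1 + 0.0562 × 15.2) / [15.2 × (0.608 × 4.68 − 0.0562) − 1] = 140.7 / 41.40 = 3.400 mg/L.
Y_obs = Y / (1 + k_d θ_c) = 0.608 / (1 + 0.0562 × 15.2) = 0.608 / 1.854 = 0.3279.
Mass of BOD₅ removed per day: Q(S₀ − S) = 2980 × 730.6 g/m³ = 2177 kg/d.
Net biomass production P_X = Y_obs × Q·(S₀ − S) = 0.3279 × 2177 = 713.9 kg VSS/d.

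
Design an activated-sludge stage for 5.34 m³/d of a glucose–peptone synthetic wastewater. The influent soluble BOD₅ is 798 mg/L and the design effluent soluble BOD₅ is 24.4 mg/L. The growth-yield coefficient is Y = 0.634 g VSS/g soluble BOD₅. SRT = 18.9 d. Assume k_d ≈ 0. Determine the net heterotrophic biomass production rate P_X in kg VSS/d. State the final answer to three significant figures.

No decay correction is needed, so Y_obs = Y = 0.634.
ΔS = 798 − 24.4 = 773.6 mg/L, so the substrate removal rate is 5.34 × 773.6/1000 = 4.131 kg soluble BOD₅/d.
Net biomass production P_X = Y_obs × Q·(S₀ − S) = 0.6340 × 4.131 = 2.619 kg VSS/d.

P_X ≈ 2.62 kg VSS/d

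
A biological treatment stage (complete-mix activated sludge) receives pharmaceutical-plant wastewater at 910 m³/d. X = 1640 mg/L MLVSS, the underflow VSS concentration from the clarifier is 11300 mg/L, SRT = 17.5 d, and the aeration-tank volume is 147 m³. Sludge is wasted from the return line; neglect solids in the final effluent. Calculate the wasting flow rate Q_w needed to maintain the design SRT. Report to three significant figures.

θ_c = V·X/(Q_w·X_r) when wasting from the recycle, so Q_w = V·X/(θ_c·X_r) = 147.0 × 1640 / (17.5 × 11300) = 1.219 m³/d.

Q_w ≈ 1.22 m³/d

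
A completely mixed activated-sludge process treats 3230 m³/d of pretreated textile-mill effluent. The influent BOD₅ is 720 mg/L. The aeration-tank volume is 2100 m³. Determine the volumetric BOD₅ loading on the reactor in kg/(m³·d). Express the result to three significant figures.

Applied BOD₅ load per unit volume = Q·S₀/V = (3230 × 720/1000)/2100 = 1.107 kg BOD₅·m⁻³·d⁻¹.

L_v ≈ 1.11 kg BOD₅/(m³·d)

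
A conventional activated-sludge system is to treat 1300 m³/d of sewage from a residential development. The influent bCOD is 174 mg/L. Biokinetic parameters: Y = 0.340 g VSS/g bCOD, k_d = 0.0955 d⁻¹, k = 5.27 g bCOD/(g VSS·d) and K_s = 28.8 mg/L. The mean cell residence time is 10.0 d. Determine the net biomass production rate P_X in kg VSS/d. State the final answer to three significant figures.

P_X ≈ 38.5 kg VSS/d

Effluent substrate depends only on kinetics and SRT: S = K_s(1 + k_d θ_c) / [θ_c(Yk − k_d) − 1] = 28.8 × (1 + 0.0955 × 10.0) / [10.0 × (0.340 × 5.27 − 0.0955) − 1] = 56.30 / 15.96 = 3.527 mg/L.
Y_obs = Y / (1 + k_d θ_c) = 0.340 / (1 + 0.0955 × 10.0) = 0.340 / 1.955 = 0.1739.
ΔS = 174 − 3.53 = 170.5 mg/L, so the substrate removal rate is 1300 × 170.5/1000 = 221.6 kg bCOD/d.
So the net sludge growth is P_X = 0.1739 × 221.6 = 38.54 kg VSS/d.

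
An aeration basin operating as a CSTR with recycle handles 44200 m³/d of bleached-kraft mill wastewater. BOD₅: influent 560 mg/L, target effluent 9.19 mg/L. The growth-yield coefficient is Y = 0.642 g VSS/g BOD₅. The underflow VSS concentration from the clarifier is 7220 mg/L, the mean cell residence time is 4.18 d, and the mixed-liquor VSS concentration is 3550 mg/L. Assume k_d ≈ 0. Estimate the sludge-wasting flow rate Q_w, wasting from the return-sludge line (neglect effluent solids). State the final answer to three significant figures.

V·X = Y·Q·ΔS·θ_c gives V = 0.642 × 44200 × (560 − 9.19) × 4.18 / 3550 = 18404 m³.
Wasting from the return line (neglecting effluent solids): Q_w = V·X / (θ_c·X_r) = 18404 × 3550 / (4.18 × 7220) = 2165 m³/d.

Q_w ≈ 2160 m³/d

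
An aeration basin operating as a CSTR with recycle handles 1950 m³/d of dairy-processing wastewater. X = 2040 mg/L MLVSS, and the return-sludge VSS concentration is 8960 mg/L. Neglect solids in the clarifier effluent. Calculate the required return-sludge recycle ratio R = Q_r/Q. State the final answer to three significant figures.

R = Q_r/Q = X/(X_r − X) = 2040 / (8960 − 2040) = 0.2948.

R ≈ 0.295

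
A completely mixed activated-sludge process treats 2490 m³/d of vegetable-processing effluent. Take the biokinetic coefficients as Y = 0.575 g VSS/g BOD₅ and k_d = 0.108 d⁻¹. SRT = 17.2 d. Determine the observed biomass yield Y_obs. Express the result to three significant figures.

Y_obs ≈ 0.201 g VSS/g BOD₅

Correct the yield for decay: Y_obs = Y/(1 + k_d θ_c) = 0.575 / (1 + 0.108 × 17.2) = 0.575 / 2.858 = 0.2012.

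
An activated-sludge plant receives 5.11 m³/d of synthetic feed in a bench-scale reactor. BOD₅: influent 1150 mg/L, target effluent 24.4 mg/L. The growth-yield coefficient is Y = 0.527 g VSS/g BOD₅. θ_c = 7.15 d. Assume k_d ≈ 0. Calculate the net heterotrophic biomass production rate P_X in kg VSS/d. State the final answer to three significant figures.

No decay correction is needed, so Y_obs = Y = 0.527.
Substrate removed = Q·(S₀ − S) = 5.11 m³/d × (1150 − 24.4) g/m³ = 5.75×10^3 g/d = 5.752 kg/d.
P_X = Y_obs · Q(S₀ − S) = 0.5270 × 5.752 = 3.031 kg VSS/d.

P_X ≈ 3.03 kg VSS/d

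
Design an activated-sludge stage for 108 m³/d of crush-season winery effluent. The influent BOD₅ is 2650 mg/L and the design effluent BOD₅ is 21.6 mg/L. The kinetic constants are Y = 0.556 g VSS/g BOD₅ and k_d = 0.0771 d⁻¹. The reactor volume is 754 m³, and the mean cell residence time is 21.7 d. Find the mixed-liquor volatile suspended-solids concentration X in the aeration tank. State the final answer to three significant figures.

X ≈ 1700 mg/L

X = Y·Q·ΔS·θ_c / [V·(1 + k_d θ_c)] = 0.556 × 108 × (2650 − 21.6) × 21.7 / [754 × (1 + 0.0771 × 21.7)] = 1699 mg/L.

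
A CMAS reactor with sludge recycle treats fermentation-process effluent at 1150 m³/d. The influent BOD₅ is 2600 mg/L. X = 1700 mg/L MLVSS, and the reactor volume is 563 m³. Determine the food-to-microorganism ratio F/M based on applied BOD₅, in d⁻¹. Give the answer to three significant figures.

F/M ≈ 3.12 d⁻¹

Food-to-microorganism ratio F/M = Q S₀ / (V X) = 1150 × 2600 / (563.0 × 1700) = 3.124 d⁻¹.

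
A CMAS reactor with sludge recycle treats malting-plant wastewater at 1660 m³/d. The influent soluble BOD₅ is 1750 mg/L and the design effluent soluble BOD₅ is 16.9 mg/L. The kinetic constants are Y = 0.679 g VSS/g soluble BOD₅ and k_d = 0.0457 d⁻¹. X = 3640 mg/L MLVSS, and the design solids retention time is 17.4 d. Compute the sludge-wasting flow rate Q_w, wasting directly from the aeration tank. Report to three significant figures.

Q_w ≈ 299 m³/d

From the SRT design equation V = Y Q (S₀−S) θ_c / [X (1 + k_d θ_c)] = 0.679 × 1660 × (1750 − 16.9) × 17.4 / [3640 × (1 + 0.0457 × 17.4)] = 3.4×10^7 / 6534 = 5202 m³.
For wasting at MLVSS concentration, Q_w = V/θ_c = 5202/17.4 = 298.9 m³/d.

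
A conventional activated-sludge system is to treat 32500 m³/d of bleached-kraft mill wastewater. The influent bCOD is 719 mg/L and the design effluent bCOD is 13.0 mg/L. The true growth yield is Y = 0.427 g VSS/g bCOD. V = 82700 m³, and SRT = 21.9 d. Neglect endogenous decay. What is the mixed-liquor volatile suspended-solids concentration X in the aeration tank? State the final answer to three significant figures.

X ≈ 2590 mg/L

Without decay, X = Y Q (S₀−S) θ_c / V = 0.427 × 32500 × (719 − 13.0) × 21.9 / 82700 = 2595 mg/L.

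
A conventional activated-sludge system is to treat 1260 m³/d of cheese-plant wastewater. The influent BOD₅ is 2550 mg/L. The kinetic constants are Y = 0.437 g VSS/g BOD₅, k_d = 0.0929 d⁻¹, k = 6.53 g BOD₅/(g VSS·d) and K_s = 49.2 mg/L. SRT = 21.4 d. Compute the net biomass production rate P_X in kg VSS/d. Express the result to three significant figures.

P_X ≈ 469 kg VSS/d

For a completely mixed reactor with recycle the Lawrence–McCarty relation gives S = K_s·(1 + k_d·θ_c) / [θ_c·(Y·k − k_d) − 1] = 49.2 × (1 + 0.0929 × 21.4) / [21.4 × (0.437 × 6.53 − 0.0929) − 1] = 147.0 / 58.08 = 2.531 mg/L.
Y_obs = Y / (1 + k_d θ_c) = 0.437 / (1 + 0.0929 × 21.4) = 0.437 / 2.988 = 0.1462.
Q·(S₀ − S) = 1260 × (2550 − 2.53) × 10⁻³ = 3210 kg/d removed.
So the net sludge growth is P_X = 0.1462 × 3210 = 469.4 kg VSS/d.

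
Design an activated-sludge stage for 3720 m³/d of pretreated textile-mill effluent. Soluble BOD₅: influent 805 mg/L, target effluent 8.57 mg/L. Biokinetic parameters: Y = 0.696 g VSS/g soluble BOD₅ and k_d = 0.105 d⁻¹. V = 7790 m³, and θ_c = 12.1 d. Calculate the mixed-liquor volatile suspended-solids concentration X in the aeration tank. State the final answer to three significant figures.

X ≈ 1410 mg/L

Solving the biomass balance for X: X = Y Q (S₀−S) θ_c / [V (1+k_d θ_c)] = 0.696 × 3720 × (805 − 8.57) × 12.1 / [7790 × (1 + 0.105 × 12.1)] = 1411 mg/L.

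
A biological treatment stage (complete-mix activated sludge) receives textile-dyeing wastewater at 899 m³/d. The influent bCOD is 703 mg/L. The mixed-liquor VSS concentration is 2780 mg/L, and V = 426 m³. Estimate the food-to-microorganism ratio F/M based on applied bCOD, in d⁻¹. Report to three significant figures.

F/M ≈ 0.534 d⁻¹

Food-to-microorganism ratio F/M = Q S₀ / (V X) = 899 × 703 / (426.0 × 2780) = 0.5337 d⁻¹.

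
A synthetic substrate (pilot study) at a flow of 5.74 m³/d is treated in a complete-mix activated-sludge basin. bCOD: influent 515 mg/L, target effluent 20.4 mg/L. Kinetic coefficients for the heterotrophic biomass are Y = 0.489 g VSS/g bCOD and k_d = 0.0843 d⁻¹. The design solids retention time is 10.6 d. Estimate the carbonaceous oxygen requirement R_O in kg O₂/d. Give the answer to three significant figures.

R_O ≈ 1.80 kg O₂/d

Y_obs = Y / (1 + k_d θ_c) = 0.489 / (1 + 0.0843 × 10.6) = 0.489 / 1.894 = 0.2582.
ΔS = 515 − 20.4 = 494.6 mg/L, so the substrate removal rate is 5.74 × 494.6/1000 = 2.839 kg bCOD/d.
Biomass synthesised: P_X = Y_obs × 2.839 = 0.7331 kg VSS/d.
R_O = Q·ΔS − 1.42 P_X = 2.839 − 1.041 = 1.798 kg O₂/d.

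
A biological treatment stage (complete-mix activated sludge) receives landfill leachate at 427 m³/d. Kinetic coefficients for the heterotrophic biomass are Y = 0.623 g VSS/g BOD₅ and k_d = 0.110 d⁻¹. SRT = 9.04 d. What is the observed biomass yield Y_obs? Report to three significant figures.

Y_obs ≈ 0.312 g VSS/g BOD₅

Observed yield with endogenous decay: Y_obs = Y / (1 + k_d·θ_c) = 0.623 / (1 + 0.110 × 9.04) = 0.623 / 1.994 = 0.3124 g VSS/g BOD₅.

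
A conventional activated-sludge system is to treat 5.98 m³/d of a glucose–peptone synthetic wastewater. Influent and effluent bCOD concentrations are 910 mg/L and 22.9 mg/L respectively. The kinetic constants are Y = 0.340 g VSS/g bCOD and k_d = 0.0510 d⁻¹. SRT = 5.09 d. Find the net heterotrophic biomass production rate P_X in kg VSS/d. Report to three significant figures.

P_X ≈ 1.43 kg VSS/d

Y_obs = Y / (1 + k_d θ_c) = 0.340 / (1 + 0.0510 × 5.09) = 0.340 / 1.260 = 0.2699.
Q·(S₀ − S) = 5.98 × (910 − 22.9) × 10⁻³ = 5.305 kg/d removed.
Net biomass production P_X = Y_obs × Q·(S₀ − S) = 0.2699 × 5.305 = 1.432 kg VSS/d.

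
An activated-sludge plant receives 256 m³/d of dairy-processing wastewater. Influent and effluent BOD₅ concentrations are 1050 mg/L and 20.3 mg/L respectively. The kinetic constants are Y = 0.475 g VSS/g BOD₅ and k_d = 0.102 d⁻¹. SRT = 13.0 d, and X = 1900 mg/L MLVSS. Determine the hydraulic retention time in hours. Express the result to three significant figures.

Steady-state biomass mass balance: V·X·(1 + k_d·θ_c) = Y·Q·(S₀ − S)·θ_c, so V = 0.475 × 256 × (1050 − 20.3) × 13.0 / [1900 × (1 + 0.102 × 13.0)] = 1.63×10^6 / 4419 = 368.3 m³.
Hydraulic retention time τ = V/Q = 368.3 / 256 = 1.439 d = 34.53 h.

τ ≈ 34.5 h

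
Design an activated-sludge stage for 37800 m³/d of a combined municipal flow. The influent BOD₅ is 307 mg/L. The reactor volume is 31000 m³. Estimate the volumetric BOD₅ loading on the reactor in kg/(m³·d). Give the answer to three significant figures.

L_v ≈ 0.374 kg BOD₅/(m³·d)

L_v = Q S₀ / V = 37800 × 307 × 10⁻³ / 31000 = 0.3743 kg/(m³·d).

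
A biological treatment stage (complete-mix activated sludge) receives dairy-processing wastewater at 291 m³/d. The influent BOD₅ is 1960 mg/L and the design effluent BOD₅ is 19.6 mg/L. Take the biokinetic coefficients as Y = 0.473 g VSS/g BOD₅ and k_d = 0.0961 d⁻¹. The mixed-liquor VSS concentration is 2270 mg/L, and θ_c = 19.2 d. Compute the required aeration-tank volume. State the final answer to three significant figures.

V ≈ 794 m³

Rearranging the biomass balance for a CMAS with decay, V = Y·Q·ΔS·θ_c / [X·(1+k_d θ_c)] = 0.473 × 291 × (1960 − 19.6) × 19.2 / [2270 × (1 + 0.0961 × 19.2)] = 5.13×10^6 / 6458 = 794.0 m³.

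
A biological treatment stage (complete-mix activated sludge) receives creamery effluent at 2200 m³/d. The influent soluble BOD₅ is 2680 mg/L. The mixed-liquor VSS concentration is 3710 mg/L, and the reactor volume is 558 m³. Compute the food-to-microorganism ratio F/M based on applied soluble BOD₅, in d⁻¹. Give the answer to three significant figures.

Food-to-microorganism ratio F/M = Q S₀ / (V X) = 2200 × 2680 / (558.0 × 3710) = 2.848 d⁻¹.

F/M ≈ 2.85 d⁻¹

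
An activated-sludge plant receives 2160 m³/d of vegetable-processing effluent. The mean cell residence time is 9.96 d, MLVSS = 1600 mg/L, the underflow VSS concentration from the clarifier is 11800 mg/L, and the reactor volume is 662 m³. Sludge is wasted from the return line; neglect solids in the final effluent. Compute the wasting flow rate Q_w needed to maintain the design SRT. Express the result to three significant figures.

Q_w ≈ 9.01 m³/d

θ_c = V·X/(Q_w·X_r) when wasting from the recycle, so Q_w = V·X/(θ_c·X_r) = 662.0 × 1600 / (9.96 × 11800) = 9.012 m³/d.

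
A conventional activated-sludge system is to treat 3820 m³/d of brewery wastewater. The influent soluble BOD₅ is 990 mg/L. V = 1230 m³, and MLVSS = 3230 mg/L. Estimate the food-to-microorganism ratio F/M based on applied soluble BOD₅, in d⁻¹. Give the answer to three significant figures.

Food-to-microorganism ratio F/M = Q S₀ / (V X) = 3820 × 990 / (1230 × 3230) = 0.9519 d⁻¹.

F/M ≈ 0.952 d⁻¹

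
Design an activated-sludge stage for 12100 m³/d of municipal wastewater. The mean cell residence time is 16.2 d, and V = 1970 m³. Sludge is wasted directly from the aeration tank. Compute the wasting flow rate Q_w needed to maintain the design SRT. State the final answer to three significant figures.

Q_w ≈ 122 m³/d

With mixed-liquor wasting, θ_c = V/Q_w, so Q_w = V/θ_c = 1970/16.2 = 121.6 m³/d.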